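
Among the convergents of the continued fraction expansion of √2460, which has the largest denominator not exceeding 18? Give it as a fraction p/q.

√2460 = [49; 1, 1, 2, 24, 2, 1, 1, 98, …] (period length 8).
Convergents:
  p_0/q_0 = 49/1
  p_1/q_1 = 50/1
  p_2/q_2 = 99/2
  p_3/q_3 = 248/5
  p_4/q_4 = 6051/122
q_3 = 5 ≤ 18 < 122 = q_4, so the answer is 248/5.

248/5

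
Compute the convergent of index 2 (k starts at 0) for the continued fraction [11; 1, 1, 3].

Using pₖ = aₖpₖ₋₁ + pₖ₋₂, qₖ = aₖqₖ₋₁ + qₖ₋₂ (with p₋₁=1, p₋₂=0, q₋₁=0, q₋₂=1):
  k=0: a=11, p=11, q=1
  k=1: a=1, p=12, q=1
  k=2: a=1, p=23, q=2

23/2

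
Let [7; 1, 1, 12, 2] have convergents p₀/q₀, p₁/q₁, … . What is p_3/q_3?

188/25

Using pₖ = aₖpₖ₋₁ + pₖ₋₂, qₖ = aₖqₖ₋₁ + qₖ₋₂ (with p₋₁=1, p₋₂=0, q₋₁=0, q₋₂=1):
  k=0: a=7, p=7, q=1
  k=1: a=1, p=8, q=1
  k=2: a=1, p=15, q=2
  k=3: a=12, p=188, q=25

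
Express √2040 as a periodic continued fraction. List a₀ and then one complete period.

[45; 6, 90]

a₀ = ⌊√2040⌋ = 45.
With m₀=0, d₀=1 and mₖ₊₁ = dₖaₖ − mₖ, dₖ₊₁ = (n − mₖ₊₁²)/dₖ, aₖ₊₁ = ⌊(a₀+mₖ₊₁)/dₖ₊₁⌋:
  k=1: m=45, d=15, a=6
  k=2: m=45, d=1, a=90
d=1 and a=2a₀=90 at k=2, so the next step gives (m, d) = (45, 15) again — its k=1 value — and the period has length 2.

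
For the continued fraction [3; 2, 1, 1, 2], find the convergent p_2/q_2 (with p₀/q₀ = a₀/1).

10/3

Using pₖ = aₖpₖ₋₁ + pₖ₋₂, qₖ = aₖqₖ₋₁ + qₖ₋₂ (with p₋₁=1, p₋₂=0, q₋₁=0, q₋₂=1):
  k=0: a=3, p=3, q=1
  k=1: a=2, p=7, q=2
  k=2: a=1, p=10, q=3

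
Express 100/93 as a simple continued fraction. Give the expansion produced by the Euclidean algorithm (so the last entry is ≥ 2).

100 = 1*93 + 7
93 = 13*7 + 2
7 = 3*2 + 1
2 = 2*1 + 0  (stop)
So 100/93 = [1; 13, 3, 2].

[1; 13, 3, 2]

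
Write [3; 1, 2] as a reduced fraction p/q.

11/3

Using pₖ = aₖpₖ₋₁ + pₖ₋₂ and qₖ = aₖqₖ₋₁ + qₖ₋₂:
  k=0: a=3, p=3, q=1
  k=1: a=1, p=4, q=1
  k=2: a=2, p=11, q=3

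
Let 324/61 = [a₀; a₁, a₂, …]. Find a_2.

4

324 = 5·61 + 19   →  a_0 = 5
61 = 3·19 + 4   →  a_1 = 3
19 = 4·4 + 3   →  a_2 = 4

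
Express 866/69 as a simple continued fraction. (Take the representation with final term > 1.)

[12; 1, 1, 4, 2, 3]

866 = 12×69 + 38
69 = 1×38 + 31
38 = 1×31 + 7
31 = 4×7 + 3
7 = 2×3 + 1
3 = 3×1 + 0  (stop)
So 866/69 = [12; 1, 1, 4, 2, 3].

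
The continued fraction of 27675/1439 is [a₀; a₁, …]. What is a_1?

4

27675 = 19·1439 + 334   →  a_0 = 19
1439 = 4·334 + 103   →  a_1 = 4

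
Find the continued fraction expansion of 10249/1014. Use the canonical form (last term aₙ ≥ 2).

10249 = 10·1014 + 109
1014 = 9·109 + 33
109 = 3·33 + 10
33 = 3·10 + 3
10 = 3·3 + 1
3 = 3·1 + 0  (stop)
So 10249/1014 = [10; 9, 3, 3, 3, 3].

[10; 9, 3, 3, 3, 3]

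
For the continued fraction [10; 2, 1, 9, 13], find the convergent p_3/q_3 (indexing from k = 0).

Using pₖ = aₖpₖ₋₁ + pₖ₋₂, qₖ = aₖqₖ₋₁ + qₖ₋₂ (with p₋₁=1, p₋₂=0, q₋₁=0, q₋₂=1):
  k=0: a=10, p=10, q=1
  k=1: a=2, p=21, q=2
  k=2: a=1, p=31, q=3
  k=3: a=9, p=300, q=29

300/29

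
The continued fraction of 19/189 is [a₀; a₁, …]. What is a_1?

9

19 = 0·189 + 19   →  a_0 = 0
189 = 9·19 + 18   →  a_1 = 9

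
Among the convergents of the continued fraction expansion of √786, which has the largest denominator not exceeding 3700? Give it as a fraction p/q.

43988/1569

√786 = [28; 28, 56, …] (period length 2).
Convergents:
  p_0/q_0 = 28/1
  p_1/q_1 = 785/28
  p_2/q_2 = 43988/1569
  p_3/q_3 = 1232449/43960
q_2 = 1569 ≤ 3700 < 43960 = q_3, so the answer is 43988/1569.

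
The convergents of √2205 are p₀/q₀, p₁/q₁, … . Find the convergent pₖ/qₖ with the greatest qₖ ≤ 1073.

√2205 = [46; 1, 22, 2, 22, 1, 92, …] (period length 6).
Convergents:
  p_0/q_0 = 46/1
  p_1/q_1 = 47/1
  p_2/q_2 = 1080/23
  p_3/q_3 = 2207/47
  p_4/q_4 = 49634/1057
  p_5/q_5 = 51841/1104
q_4 = 1057 ≤ 1073 < 1104 = q_5, so the answer is 49634/1057.

49634/1057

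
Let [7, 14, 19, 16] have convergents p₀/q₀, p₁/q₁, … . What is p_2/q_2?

Using pₖ = aₖpₖ₋₁ + pₖ₋₂, qₖ = aₖqₖ₋₁ + qₖ₋₂ (with p₋₁=1, p₋₂=0, q₋₁=0, q₋₂=1):
  k=0: a=7, p=7, q=1
  k=1: a=14, p=99, q=14
  k=2: a=19, p=1888, q=267

1888/267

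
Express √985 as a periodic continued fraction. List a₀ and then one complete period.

a₀ = ⌊√985⌋ = 31.
With m₀=0, d₀=1 and mₖ₊₁ = dₖaₖ − mₖ, dₖ₊₁ = (n − mₖ₊₁²)/dₖ, aₖ₊₁ = ⌊(a₀+mₖ₊₁)/dₖ₊₁⌋:
  k=1: m=31, d=24, a=2
  k=2: m=17, d=29, a=1
  k=3: m=12, d=29, a=1
  k=4: m=17, d=24, a=2
  k=5: m=31, d=1, a=62
d=1 and a=2a₀=62 at k=5, so the next step gives (m, d) = (31, 24) again — its k=1 value — and the period has length 5.

[31; 2, 1, 1, 2, 62]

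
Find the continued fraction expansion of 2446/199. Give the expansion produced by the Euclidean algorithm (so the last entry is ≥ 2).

[12; 3, 2, 3, 8]

2446 = 12*199 + 58
199 = 3*58 + 25
58 = 2*25 + 8
25 = 3*8 + 1
8 = 8*1 + 0  (stop)
So 2446/199 = [12; 3, 2, 3, 8].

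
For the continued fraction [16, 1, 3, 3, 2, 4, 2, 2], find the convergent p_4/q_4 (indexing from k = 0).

Using pₖ = aₖpₖ₋₁ + pₖ₋₂, qₖ = aₖqₖ₋₁ + qₖ₋₂ (with p₋₁=1, p₋₂=0, q₋₁=0, q₋₂=1):
  k=0: a=16, p=16, q=1
  k=1: a=1, p=17, q=1
  k=2: a=3, p=67, q=4
  k=3: a=3, p=218, q=13
  k=4: a=2, p=503, q=30

503/30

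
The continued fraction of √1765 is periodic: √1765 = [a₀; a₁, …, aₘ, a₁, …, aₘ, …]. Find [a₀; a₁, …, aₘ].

[42; 84]

a₀ = ⌊√1765⌋ = 42.
With m₀=0, d₀=1 and mₖ₊₁ = dₖaₖ − mₖ, dₖ₊₁ = (n − mₖ₊₁²)/dₖ, aₖ₊₁ = ⌊(a₀+mₖ₊₁)/dₖ₊₁⌋:
  k=1: m=42, d=1, a=84
d=1 and a=2a₀=84 at k=1, so the next step gives (m, d) = (42, 1) again — its k=1 value — and the period has length 1.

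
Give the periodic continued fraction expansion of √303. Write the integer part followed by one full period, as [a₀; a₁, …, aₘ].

[17; 2, 2, 5, 2, 2, 34]

a₀ = ⌊√303⌋ = 17.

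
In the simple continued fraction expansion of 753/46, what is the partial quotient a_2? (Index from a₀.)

1

753 = 16·46 + 17   →  a_0 = 16
46 = 2·17 + 12   →  a_1 = 2
17 = 1·12 + 5   →  a_2 = 1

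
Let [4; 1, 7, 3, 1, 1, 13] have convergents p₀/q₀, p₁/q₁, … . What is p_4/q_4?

Using pₖ = aₖpₖ₋₁ + pₖ₋₂, qₖ = aₖqₖ₋₁ + qₖ₋₂ (with p₋₁=1, p₋₂=0, q₋₁=0, q₋₂=1):
  k=0: a=4, p=4, q=1
  k=1: a=1, p=5, q=1
  k=2: a=7, p=39, q=8
  k=3: a=3, p=122, q=25
  k=4: a=1, p=161, q=33

161/33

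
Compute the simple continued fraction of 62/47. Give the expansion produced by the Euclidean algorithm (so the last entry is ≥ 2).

62 = 1·47 + 15
47 = 3·15 + 2
15 = 7·2 + 1
2 = 2·1 + 0  (stop)
So 62/47 = [1; 3, 7, 2].

[1; 3, 7, 2]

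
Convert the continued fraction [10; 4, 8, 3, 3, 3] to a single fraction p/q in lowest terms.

11564/1129

Fold from the inside: start with 3/1.
  3 + 1/3 = 10/3
  3 + 3/10 = 33/10
  8 + 10/33 = 274/33
  4 + 33/274 = 1129/274
  10 + 274/1129 = 11564/1129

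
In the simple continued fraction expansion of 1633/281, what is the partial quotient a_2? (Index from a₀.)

1633 = 5·281 + 228   →  a_0 = 5
281 = 1·228 + 53   →  a_1 = 1
228 = 4·53 + 16   →  a_2 = 4

4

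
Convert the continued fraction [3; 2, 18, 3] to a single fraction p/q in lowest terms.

394/113

Fold from the inside: start with 3/1.
  18 + 1/3 = 55/3
  2 + 3/55 = 113/55
  3 + 55/113 = 394/113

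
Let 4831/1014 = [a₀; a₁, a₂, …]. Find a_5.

4831 = 4·1014 + 775   →  a_0 = 4
1014 = 1·775 + 239   →  a_1 = 1
775 = 3·239 + 58   →  a_2 = 3
239 = 4·58 + 7   →  a_3 = 4
58 = 8·7 + 2   →  a_4 = 8
7 = 3·2 + 1   →  a_5 = 3

3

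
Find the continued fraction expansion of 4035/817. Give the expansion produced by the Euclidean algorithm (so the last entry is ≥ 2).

4035 = 4×817 + 767
817 = 1×767 + 50
767 = 15×50 + 17
50 = 2×17 + 16
17 = 1×16 + 1
16 = 16×1 + 0  (stop)
So 4035/817 = [4; 1, 15, 2, 1, 16].

[4; 1, 15, 2, 1, 16]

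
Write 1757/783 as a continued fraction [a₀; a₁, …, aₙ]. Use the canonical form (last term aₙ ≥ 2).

1757 = 2·783 + 191
783 = 4·191 + 19
191 = 10·19 + 1
19 = 19·1 + 0  (stop)
So 1757/783 = [2; 4, 10, 19].

[2; 4, 10, 19]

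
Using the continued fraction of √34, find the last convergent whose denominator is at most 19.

35/6

√34 = [5; 1, 4, 1, 10, …] (period length 4).
Convergents:
  p_0/q_0 = 5/1
  p_1/q_1 = 6/1
  p_2/q_2 = 29/5
  p_3/q_3 = 35/6
  p_4/q_4 = 379/65
q_3 = 6 ≤ 19 < 65 = q_4, so the answer is 35/6.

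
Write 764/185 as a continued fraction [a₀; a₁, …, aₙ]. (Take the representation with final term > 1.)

764 = 4×185 + 24
185 = 7×24 + 17
24 = 1×17 + 7
17 = 2×7 + 3
7 = 2×3 + 1
3 = 3×1 + 0  (stop)
So 764/185 = [4; 7, 1, 2, 2, 3].

[4; 7, 1, 2, 2, 3]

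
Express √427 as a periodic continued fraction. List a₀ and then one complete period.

a₀ = ⌊√427⌋ = 20.
With m₀=0, d₀=1 and mₖ₊₁ = dₖaₖ − mₖ, dₖ₊₁ = (n − mₖ₊₁²)/dₖ, aₖ₊₁ = ⌊(a₀+mₖ₊₁)/dₖ₊₁⌋:
  k=1: m=20, d=27, a=1
  k=2: m=7, d=14, a=1
  k=3: m=7, d=27, a=1
  k=4: m=20, d=1, a=40
d=1 and a=2a₀=40 at k=4, so the next step gives (m, d) = (20, 27) again — its k=1 value — and the period has length 4.

[20; 1, 1, 1, 40]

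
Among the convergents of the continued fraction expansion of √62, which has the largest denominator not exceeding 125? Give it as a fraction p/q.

937/119

√62 = [7; 1, 6, 1, 14, …] (period length 4).
Convergents:
  p_0/q_0 = 7/1
  p_1/q_1 = 8/1
  p_2/q_2 = 55/7
  p_3/q_3 = 63/8
  p_4/q_4 = 937/119
  p_5/q_5 = 1000/127
q_4 = 119 ≤ 125 < 127 = q_5, so the answer is 937/119.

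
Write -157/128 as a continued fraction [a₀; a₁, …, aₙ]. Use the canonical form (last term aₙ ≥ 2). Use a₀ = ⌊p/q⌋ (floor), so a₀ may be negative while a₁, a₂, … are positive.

[-2; 1, 3, 2, 2, 2, 2]

-157 = -2·128 + 99
128 = 1·99 + 29
99 = 3·29 + 12
29 = 2·12 + 5
12 = 2·5 + 2
5 = 2·2 + 1
2 = 2·1 + 0  (stop)
So -157/128 = [-2; 1, 3, 2, 2, 2, 2].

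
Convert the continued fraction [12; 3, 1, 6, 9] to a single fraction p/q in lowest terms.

Fold from the inside: start with 9/1.
  6 + 1/9 = 55/9
  1 + 9/55 = 64/55
  3 + 55/64 = 247/64
  12 + 64/247 = 3028/247

3028/247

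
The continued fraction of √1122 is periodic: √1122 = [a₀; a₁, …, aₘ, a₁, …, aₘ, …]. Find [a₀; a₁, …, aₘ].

[33; 2, 66]

a₀ = ⌊√1122⌋ = 33.
With m₀=0, d₀=1 and mₖ₊₁ = dₖaₖ − mₖ, dₖ₊₁ = (n − mₖ₊₁²)/dₖ, aₖ₊₁ = ⌊(a₀+mₖ₊₁)/dₖ₊₁⌋:
  k=1: m=33, d=33, a=2
  k=2: m=33, d=1, a=66
d=1 and a=2a₀=66 at k=2, so the next step gives (m, d) = (33, 33) again — its k=1 value — and the period has length 2.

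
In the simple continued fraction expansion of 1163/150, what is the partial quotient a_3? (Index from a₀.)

18

1163 = 7·150 + 113   →  a_0 = 7
150 = 1·113 + 37   →  a_1 = 1
113 = 3·37 + 2   →  a_2 = 3
37 = 18·2 + 1   →  a_3 = 18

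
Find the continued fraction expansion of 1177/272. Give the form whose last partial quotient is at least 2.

[4; 3, 17, 1, 4]

1177 = 4×272 + 89
272 = 3×89 + 5
89 = 17×5 + 4
5 = 1×4 + 1
4 = 4×1 + 0  (stop)
So 1177/272 = [4; 3, 17, 1, 4].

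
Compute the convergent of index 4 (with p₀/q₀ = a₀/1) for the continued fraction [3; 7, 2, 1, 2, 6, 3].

Using pₖ = aₖpₖ₋₁ + pₖ₋₂, qₖ = aₖqₖ₋₁ + qₖ₋₂ (with p₋₁=1, p₋₂=0, q₋₁=0, q₋₂=1):
  k=0: a=3, p=3, q=1
  k=1: a=7, p=22, q=7
  k=2: a=2, p=47, q=15
  k=3: a=1, p=69, q=22
  k=4: a=2, p=185, q=59

185/59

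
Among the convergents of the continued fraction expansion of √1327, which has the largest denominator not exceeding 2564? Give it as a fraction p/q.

√1327 = [36; 2, 2, 1, 35, 1, 2, 2, 72, …] (period length 8).
Convergents:
  p_0/q_0 = 36/1
  p_1/q_1 = 73/2
  p_2/q_2 = 182/5
  p_3/q_3 = 255/7
  p_4/q_4 = 9107/250
  p_5/q_5 = 9362/257
  p_6/q_6 = 27831/764
  p_7/q_7 = 65024/1785
  p_8/q_8 = 4709559/129284
q_7 = 1785 ≤ 2564 < 129284 = q_8, so the answer is 65024/1785.

65024/1785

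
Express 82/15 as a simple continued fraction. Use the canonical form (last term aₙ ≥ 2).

82 = 5×15 + 7
15 = 2×7 + 1
7 = 7×1 + 0  (stop)
So 82/15 = [5; 2, 7].

[5; 2, 7]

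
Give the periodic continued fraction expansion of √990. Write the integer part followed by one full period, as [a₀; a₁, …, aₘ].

[31; 2, 6, 2, 62]

a₀ = ⌊√990⌋ = 31.
With m₀=0, d₀=1 and mₖ₊₁ = dₖaₖ − mₖ, dₖ₊₁ = (n − mₖ₊₁²)/dₖ, aₖ₊₁ = ⌊(a₀+mₖ₊₁)/dₖ₊₁⌋:
  k=1: m=31, d=29, a=2
  k=2: m=27, d=9, a=6
  k=3: m=27, d=29, a=2
  k=4: m=31, d=1, a=62
d=1 and a=2a₀=62 at k=4, so the next step gives (m, d) = (31, 29) again — its k=1 value — and the period has length 4.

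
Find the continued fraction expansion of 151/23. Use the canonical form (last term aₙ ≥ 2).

[6; 1, 1, 3, 3]

151 = 6*23 + 13
23 = 1*13 + 10
13 = 1*10 + 3
10 = 3*3 + 1
3 = 3*1 + 0  (stop)
So 151/23 = [6; 1, 1, 3, 3].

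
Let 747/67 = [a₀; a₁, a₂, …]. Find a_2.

747 = 11·67 + 10   →  a_0 = 11
67 = 6·10 + 7   →  a_1 = 6
10 = 1·7 + 3   →  a_2 = 1

1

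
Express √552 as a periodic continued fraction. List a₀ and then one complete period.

a₀ = ⌊√552⌋ = 23.

[23; 2, 46]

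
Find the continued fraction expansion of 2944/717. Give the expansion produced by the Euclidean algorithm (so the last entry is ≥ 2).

2944 = 4·717 + 76
717 = 9·76 + 33
76 = 2·33 + 10
33 = 3·10 + 3
10 = 3·3 + 1
3 = 3·1 + 0  (stop)
So 2944/717 = [4; 9, 2, 3, 3, 3].

[4; 9, 2, 3, 3, 3]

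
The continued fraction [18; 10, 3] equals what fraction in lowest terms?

561/31

Fold from the inside: start with 3/1.
  10 + 1/3 = 31/3
  18 + 3/31 = 561/31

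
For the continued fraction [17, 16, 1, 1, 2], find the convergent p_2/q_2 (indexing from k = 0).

290/17

Using pₖ = aₖpₖ₋₁ + pₖ₋₂, qₖ = aₖqₖ₋₁ + qₖ₋₂ (with p₋₁=1, p₋₂=0, q₋₁=0, q₋₂=1):
  k=0: a=17, p=17, q=1
  k=1: a=16, p=273, q=16
  k=2: a=1, p=290, q=17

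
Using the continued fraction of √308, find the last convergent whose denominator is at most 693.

12127/691

√308 = [17; 1, 1, 4, 1, 1, 34, …] (period length 6).
Convergents:
  p_0/q_0 = 17/1
  p_1/q_1 = 18/1
  p_2/q_2 = 35/2
  p_3/q_3 = 158/9
  p_4/q_4 = 193/11
  p_5/q_5 = 351/20
  p_6/q_6 = 12127/691
  p_7/q_7 = 12478/711
q_6 = 691 ≤ 693 < 711 = q_7, so the answer is 12127/691.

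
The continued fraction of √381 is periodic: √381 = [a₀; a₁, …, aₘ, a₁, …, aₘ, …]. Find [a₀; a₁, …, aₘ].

[19; 1, 1, 12, 1, 1, 38]

a₀ = ⌊√381⌋ = 19.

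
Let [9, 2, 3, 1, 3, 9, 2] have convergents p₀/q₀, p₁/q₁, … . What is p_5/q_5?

Using pₖ = aₖpₖ₋₁ + pₖ₋₂, qₖ = aₖqₖ₋₁ + qₖ₋₂ (with p₋₁=1, p₋₂=0, q₋₁=0, q₋₂=1):
  k=0: a=9, p=9, q=1
  k=1: a=2, p=19, q=2
  k=2: a=3, p=66, q=7
  k=3: a=1, p=85, q=9
  k=4: a=3, p=321, q=34
  k=5: a=9, p=2974, q=315

2974/315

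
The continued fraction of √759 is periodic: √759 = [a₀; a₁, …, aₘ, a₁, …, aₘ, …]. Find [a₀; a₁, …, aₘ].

a₀ = ⌊√759⌋ = 27.
With m₀=0, d₀=1 and mₖ₊₁ = dₖaₖ − mₖ, dₖ₊₁ = (n − mₖ₊₁²)/dₖ, aₖ₊₁ = ⌊(a₀+mₖ₊₁)/dₖ₊₁⌋:
  k=1: m=27, d=30, a=1
  k=2: m=3, d=25, a=1
  k=3: m=22, d=11, a=4
  k=4: m=22, d=25, a=1
  k=5: m=3, d=30, a=1
  k=6: m=27, d=1, a=54
d=1 and a=2a₀=54 at k=6, so the next step gives (m, d) = (27, 30) again — its k=1 value — and the period has length 6.

[27; 1, 1, 4, 1, 1, 54]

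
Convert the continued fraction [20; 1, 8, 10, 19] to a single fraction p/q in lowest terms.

36307/1738

Fold from the inside: start with 19/1.
  10 + 1/19 = 191/19
  8 + 19/191 = 1547/191
  1 + 191/1547 = 1738/1547
  20 + 1547/1738 = 36307/1738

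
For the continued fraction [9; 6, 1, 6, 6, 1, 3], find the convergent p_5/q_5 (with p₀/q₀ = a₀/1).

3137/343

Using pₖ = aₖpₖ₋₁ + pₖ₋₂, qₖ = aₖqₖ₋₁ + qₖ₋₂ (with p₋₁=1, p₋₂=0, q₋₁=0, q₋₂=1):
  k=0: a=9, p=9, q=1
  k=1: a=6, p=55, q=6
  k=2: a=1, p=64, q=7
  k=3: a=6, p=439, q=48
  k=4: a=6, p=2698, q=295
  k=5: a=1, p=3137, q=343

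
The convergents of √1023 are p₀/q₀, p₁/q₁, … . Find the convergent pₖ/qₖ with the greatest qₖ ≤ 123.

√1023 = [31; 1, 62, …] (period length 2).
Convergents:
  p_0/q_0 = 31/1
  p_1/q_1 = 32/1
  p_2/q_2 = 2015/63
  p_3/q_3 = 2047/64
  p_4/q_4 = 128929/4031
q_3 = 64 ≤ 123 < 4031 = q_4, so the answer is 2047/64.

2047/64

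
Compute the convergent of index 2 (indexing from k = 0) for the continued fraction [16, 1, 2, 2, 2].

Using pₖ = aₖpₖ₋₁ + pₖ₋₂, qₖ = aₖqₖ₋₁ + qₖ₋₂ (with p₋₁=1, p₋₂=0, q₋₁=0, q₋₂=1):
  k=0: a=16, p=16, q=1
  k=1: a=1, p=17, q=1
  k=2: a=2, p=50, q=3

50/3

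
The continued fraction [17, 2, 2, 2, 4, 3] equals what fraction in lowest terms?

2978/171

Using pₖ = aₖpₖ₋₁ + pₖ₋₂ and qₖ = aₖqₖ₋₁ + qₖ₋₂:
  k=0: a=17, p=17, q=1
  k=1: a=2, p=35, q=2
  k=2: a=2, p=87, q=5
  k=3: a=2, p=209, q=12
  k=4: a=4, p=923, q=53
  k=5: a=3, p=2978, q=171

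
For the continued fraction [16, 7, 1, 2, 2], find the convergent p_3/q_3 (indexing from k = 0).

Using pₖ = aₖpₖ₋₁ + pₖ₋₂, qₖ = aₖqₖ₋₁ + qₖ₋₂ (with p₋₁=1, p₋₂=0, q₋₁=0, q₋₂=1):
  k=0: a=16, p=16, q=1
  k=1: a=7, p=113, q=7
  k=2: a=1, p=129, q=8
  k=3: a=2, p=371, q=23

371/23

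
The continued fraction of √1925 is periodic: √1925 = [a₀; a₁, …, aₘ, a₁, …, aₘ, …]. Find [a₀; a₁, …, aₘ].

[43; 1, 6, 1, 86]

a₀ = ⌊√1925⌋ = 43.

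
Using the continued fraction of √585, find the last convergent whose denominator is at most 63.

√585 = [24; 5, 2, 1, 4, 1, 2, 5, 48, …] (period length 8).
Convergents:
  p_0/q_0 = 24/1
  p_1/q_1 = 121/5
  p_2/q_2 = 266/11
  p_3/q_3 = 387/16
  p_4/q_4 = 1814/75
q_3 = 16 ≤ 63 < 75 = q_4, so the answer is 387/16.

387/16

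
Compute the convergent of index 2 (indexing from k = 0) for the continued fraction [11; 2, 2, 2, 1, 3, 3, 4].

57/5

Using pₖ = aₖpₖ₋₁ + pₖ₋₂, qₖ = aₖqₖ₋₁ + qₖ₋₂ (with p₋₁=1, p₋₂=0, q₋₁=0, q₋₂=1):
  k=0: a=11, p=11, q=1
  k=1: a=2, p=23, q=2
  k=2: a=2, p=57, q=5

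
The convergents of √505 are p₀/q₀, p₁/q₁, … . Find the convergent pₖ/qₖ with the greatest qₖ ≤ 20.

√505 = [22; 2, 8, 2, 44, …] (period length 4).
Convergents:
  p_0/q_0 = 22/1
  p_1/q_1 = 45/2
  p_2/q_2 = 382/17
  p_3/q_3 = 809/36
q_2 = 17 ≤ 20 < 36 = q_3, so the answer is 382/17.

382/17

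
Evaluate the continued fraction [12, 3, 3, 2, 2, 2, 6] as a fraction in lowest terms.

10655/866

Fold from the inside: start with 6/1.
  2 + 1/6 = 13/6
  2 + 6/13 = 32/13
  2 + 13/32 = 77/32
  3 + 32/77 = 263/77
  3 + 77/263 = 866/263
  12 + 263/866 = 10655/866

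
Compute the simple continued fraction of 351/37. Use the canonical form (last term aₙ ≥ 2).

351 = 9×37 + 18
37 = 2×18 + 1
18 = 18×1 + 0  (stop)
So 351/37 = [9; 2, 18].

[9; 2, 18]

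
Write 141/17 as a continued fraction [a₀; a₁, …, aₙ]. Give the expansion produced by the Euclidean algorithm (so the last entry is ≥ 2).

141 = 8×17 + 5
17 = 3×5 + 2
5 = 2×2 + 1
2 = 2×1 + 0  (stop)
So 141/17 = [8; 3, 2, 2].

[8; 3, 2, 2]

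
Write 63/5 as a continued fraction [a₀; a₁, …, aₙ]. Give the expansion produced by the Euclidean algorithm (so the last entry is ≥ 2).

[12; 1, 1, 2]

63 = 12·5 + 3
5 = 1·3 + 2
3 = 1·2 + 1
2 = 2·1 + 0  (stop)
So 63/5 = [12; 1, 1, 2].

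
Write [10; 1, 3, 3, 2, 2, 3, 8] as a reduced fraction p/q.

Fold from the inside: start with 8/1.
  3 + 1/8 = 25/8
  2 + 8/25 = 58/25
  2 + 25/58 = 141/58
  3 + 58/141 = 481/141
  3 + 141/481 = 1584/481
  1 + 481/1584 = 2065/1584
  10 + 1584/2065 = 22234/2065

22234/2065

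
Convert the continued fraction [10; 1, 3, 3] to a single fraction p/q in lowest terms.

Fold from the inside: start with 3/1.
  3 + 1/3 = 10/3
  1 + 3/10 = 13/10
  10 + 10/13 = 140/13

140/13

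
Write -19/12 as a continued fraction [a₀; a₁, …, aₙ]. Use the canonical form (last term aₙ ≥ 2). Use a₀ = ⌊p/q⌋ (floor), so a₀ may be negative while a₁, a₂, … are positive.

-19 = -2*12 + 5
12 = 2*5 + 2
5 = 2*2 + 1
2 = 2*1 + 0  (stop)
So -19/12 = [-2; 2, 2, 2].

[-2; 2, 2, 2]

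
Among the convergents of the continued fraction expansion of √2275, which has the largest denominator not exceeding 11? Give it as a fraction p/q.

477/10

√2275 = [47; 1, 2, 3, 2, 1, 94, …] (period length 6).
Convergents:
  p_0/q_0 = 47/1
  p_1/q_1 = 48/1
  p_2/q_2 = 143/3
  p_3/q_3 = 477/10
  p_4/q_4 = 1097/23
q_3 = 10 ≤ 11 < 23 = q_4, so the answer is 477/10.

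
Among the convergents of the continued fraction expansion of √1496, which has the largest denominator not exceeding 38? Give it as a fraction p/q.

1083/28

√1496 = [38; 1, 2, 9, 2, 1, 76, …] (period length 6).
Convergents:
  p_0/q_0 = 38/1
  p_1/q_1 = 39/1
  p_2/q_2 = 116/3
  p_3/q_3 = 1083/28
  p_4/q_4 = 2282/59
q_3 = 28 ≤ 38 < 59 = q_4, so the answer is 1083/28.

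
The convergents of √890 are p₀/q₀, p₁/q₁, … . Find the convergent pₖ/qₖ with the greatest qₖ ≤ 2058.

√890 = [29; 1, 4, 1, 58, …] (period length 4).
Convergents:
  p_0/q_0 = 29/1
  p_1/q_1 = 30/1
  p_2/q_2 = 149/5
  p_3/q_3 = 179/6
  p_4/q_4 = 10531/353
  p_5/q_5 = 10710/359
  p_6/q_6 = 53371/1789
  p_7/q_7 = 64081/2148
q_6 = 1789 ≤ 2058 < 2148 = q_7, so the answer is 53371/1789.

53371/1789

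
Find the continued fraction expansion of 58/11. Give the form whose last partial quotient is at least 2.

[5; 3, 1, 2]

58 = 5×11 + 3
11 = 3×3 + 2
3 = 1×2 + 1
2 = 2×1 + 0  (stop)
So 58/11 = [5; 3, 1, 2].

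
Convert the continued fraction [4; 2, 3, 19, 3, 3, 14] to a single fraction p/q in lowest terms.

Fold from the inside: start with 14/1.
  3 + 1/14 = 43/14
  3 + 14/43 = 143/43
  19 + 43/143 = 2760/143
  3 + 143/2760 = 8423/2760
  2 + 2760/8423 = 19606/8423
  4 + 8423/19606 = 86847/19606

86847/19606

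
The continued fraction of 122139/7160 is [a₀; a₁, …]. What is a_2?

122139 = 17·7160 + 419   →  a_0 = 17
7160 = 17·419 + 37   →  a_1 = 17
419 = 11·37 + 12   →  a_2 = 11

11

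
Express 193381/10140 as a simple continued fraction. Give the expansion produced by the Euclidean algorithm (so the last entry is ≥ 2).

193381 = 19·10140 + 721
10140 = 14·721 + 46
721 = 15·46 + 31
46 = 1·31 + 15
31 = 2·15 + 1
15 = 15·1 + 0  (stop)
So 193381/10140 = [19; 14, 15, 1, 2, 15].

[19; 14, 15, 1, 2, 15]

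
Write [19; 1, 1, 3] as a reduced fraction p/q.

137/7

Fold from the inside: start with 3/1.
  1 + 1/3 = 4/3
  1 + 3/4 = 7/4
  19 + 4/7 = 137/7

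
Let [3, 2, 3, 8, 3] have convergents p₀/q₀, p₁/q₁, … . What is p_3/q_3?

Using pₖ = aₖpₖ₋₁ + pₖ₋₂, qₖ = aₖqₖ₋₁ + qₖ₋₂ (with p₋₁=1, p₋₂=0, q₋₁=0, q₋₂=1):
  k=0: a=3, p=3, q=1
  k=1: a=2, p=7, q=2
  k=2: a=3, p=24, q=7
  k=3: a=8, p=199, q=58

199/58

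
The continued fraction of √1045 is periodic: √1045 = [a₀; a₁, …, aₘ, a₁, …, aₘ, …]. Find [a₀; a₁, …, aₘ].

[32; 3, 15, 1, 4, 1, 15, 3, 64]

a₀ = ⌊√1045⌋ = 32.
With m₀=0, d₀=1 and mₖ₊₁ = dₖaₖ − mₖ, dₖ₊₁ = (n − mₖ₊₁²)/dₖ, aₖ₊₁ = ⌊(a₀+mₖ₊₁)/dₖ₊₁⌋:
  k=1: m=32, d=21, a=3
  k=2: m=31, d=4, a=15
  k=3: m=29, d=51, a=1
  k=4: m=22, d=11, a=4
  k=5: m=22, d=51, a=1
  k=6: m=29, d=4, a=15
  k=7: m=31, d=21, a=3
  k=8: m=32, d=1, a=64
d=1 and a=2a₀=64 at k=8, so the next step gives (m, d) = (32, 21) again — its k=1 value — and the period has length 8.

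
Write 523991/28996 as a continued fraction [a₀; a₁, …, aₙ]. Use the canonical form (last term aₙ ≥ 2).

[18; 14, 18, 10, 2, 1, 3]

523991 = 18*28996 + 2063
28996 = 14*2063 + 114
2063 = 18*114 + 11
114 = 10*11 + 4
11 = 2*4 + 3
4 = 1*3 + 1
3 = 3*1 + 0  (stop)
So 523991/28996 = [18; 14, 18, 10, 2, 1, 3].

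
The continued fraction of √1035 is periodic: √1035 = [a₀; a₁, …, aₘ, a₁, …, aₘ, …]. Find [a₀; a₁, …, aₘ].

[32; 5, 1, 5, 64]

a₀ = ⌊√1035⌋ = 32.
With m₀=0, d₀=1 and mₖ₊₁ = dₖaₖ − mₖ, dₖ₊₁ = (n − mₖ₊₁²)/dₖ, aₖ₊₁ = ⌊(a₀+mₖ₊₁)/dₖ₊₁⌋:
  k=1: m=32, d=11, a=5
  k=2: m=23, d=46, a=1
  k=3: m=23, d=11, a=5
  k=4: m=32, d=1, a=64
d=1 and a=2a₀=64 at k=4, so the next step gives (m, d) = (32, 11) again — its k=1 value — and the period has length 4.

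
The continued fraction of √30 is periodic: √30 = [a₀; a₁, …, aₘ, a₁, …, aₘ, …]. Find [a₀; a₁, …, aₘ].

[5; 2, 10]

a₀ = ⌊√30⌋ = 5.
With m₀=0, d₀=1 and mₖ₊₁ = dₖaₖ − mₖ, dₖ₊₁ = (n − mₖ₊₁²)/dₖ, aₖ₊₁ = ⌊(a₀+mₖ₊₁)/dₖ₊₁⌋:
  k=1: m=5, d=5, a=2
  k=2: m=5, d=1, a=10
d=1 and a=2a₀=10 at k=2, so the next step gives (m, d) = (5, 5) again — its k=1 value — and the period has length 2.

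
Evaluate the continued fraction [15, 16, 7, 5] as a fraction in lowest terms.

8751/581

Fold from the inside: start with 5/1.
  7 + 1/5 = 36/5
  16 + 5/36 = 581/36
  15 + 36/581 = 8751/581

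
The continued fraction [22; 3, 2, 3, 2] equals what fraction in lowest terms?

1226/55

Using pₖ = aₖpₖ₋₁ + pₖ₋₂ and qₖ = aₖqₖ₋₁ + qₖ₋₂:
  k=0: a=22, p=22, q=1
  k=1: a=3, p=67, q=3
  k=2: a=2, p=156, q=7
  k=3: a=3, p=535, q=24
  k=4: a=2, p=1226, q=55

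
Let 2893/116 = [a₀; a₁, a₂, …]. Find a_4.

1

2893 = 24·116 + 109   →  a_0 = 24
116 = 1·109 + 7   →  a_1 = 1
109 = 15·7 + 4   →  a_2 = 15
7 = 1·4 + 3   →  a_3 = 1
4 = 1·3 + 1   →  a_4 = 1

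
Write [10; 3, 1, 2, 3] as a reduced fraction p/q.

380/37

Using pₖ = aₖpₖ₋₁ + pₖ₋₂ and qₖ = aₖqₖ₋₁ + qₖ₋₂:
  k=0: a=10, p=10, q=1
  k=1: a=3, p=31, q=3
  k=2: a=1, p=41, q=4
  k=3: a=2, p=113, q=11
  k=4: a=3, p=380, q=37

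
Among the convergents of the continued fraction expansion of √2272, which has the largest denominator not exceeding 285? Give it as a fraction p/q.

13537/284

√2272 = [47; 1, 1, 1, 94, …] (period length 4).
Convergents:
  p_0/q_0 = 47/1
  p_1/q_1 = 48/1
  p_2/q_2 = 95/2
  p_3/q_3 = 143/3
  p_4/q_4 = 13537/284
  p_5/q_5 = 13680/287
q_4 = 284 ≤ 285 < 287 = q_5, so the answer is 13537/284.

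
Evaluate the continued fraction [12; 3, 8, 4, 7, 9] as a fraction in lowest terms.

83988/6817

Using pₖ = aₖpₖ₋₁ + pₖ₋₂ and qₖ = aₖqₖ₋₁ + qₖ₋₂:
  k=0: a=12, p=12, q=1
  k=1: a=3, p=37, q=3
  k=2: a=8, p=308, q=25
  k=3: a=4, p=1269, q=103
  k=4: a=7, p=9191, q=746
  k=5: a=9, p=83988, q=6817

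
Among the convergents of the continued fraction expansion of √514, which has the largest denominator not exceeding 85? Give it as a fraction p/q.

√514 = [22; 1, 2, 22, 2, 1, 44, …] (period length 6).
Convergents:
  p_0/q_0 = 22/1
  p_1/q_1 = 23/1
  p_2/q_2 = 68/3
  p_3/q_3 = 1519/67
  p_4/q_4 = 3106/137
q_3 = 67 ≤ 85 < 137 = q_4, so the answer is 1519/67.

1519/67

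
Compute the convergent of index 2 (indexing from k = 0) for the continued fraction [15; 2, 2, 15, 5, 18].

77/5

Using pₖ = aₖpₖ₋₁ + pₖ₋₂, qₖ = aₖqₖ₋₁ + qₖ₋₂ (with p₋₁=1, p₋₂=0, q₋₁=0, q₋₂=1):
  k=0: a=15, p=15, q=1
  k=1: a=2, p=31, q=2
  k=2: a=2, p=77, q=5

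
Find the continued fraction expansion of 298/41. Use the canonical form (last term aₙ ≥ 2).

298 = 7·41 + 11
41 = 3·11 + 8
11 = 1·8 + 3
8 = 2·3 + 2
3 = 1·2 + 1
2 = 2·1 + 0  (stop)
So 298/41 = [7; 3, 1, 2, 1, 2].

[7; 3, 1, 2, 1, 2]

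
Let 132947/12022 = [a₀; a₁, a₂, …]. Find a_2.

19

132947 = 11·12022 + 705   →  a_0 = 11
12022 = 17·705 + 37   →  a_1 = 17
705 = 19·37 + 2   →  a_2 = 19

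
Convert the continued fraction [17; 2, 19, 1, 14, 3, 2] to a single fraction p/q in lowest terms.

Fold from the inside: start with 2/1.
  3 + 1/2 = 7/2
  14 + 2/7 = 100/7
  1 + 7/100 = 107/100
  19 + 100/107 = 2133/107
  2 + 107/2133 = 4373/2133
  17 + 2133/4373 = 76474/4373

76474/4373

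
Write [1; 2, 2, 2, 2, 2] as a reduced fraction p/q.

99/70

Using pₖ = aₖpₖ₋₁ + pₖ₋₂ and qₖ = aₖqₖ₋₁ + qₖ₋₂:
  k=0: a=1, p=1, q=1
  k=1: a=2, p=3, q=2
  k=2: a=2, p=7, q=5
  k=3: a=2, p=17, q=12
  k=4: a=2, p=41, q=29
  k=5: a=2, p=99, q=70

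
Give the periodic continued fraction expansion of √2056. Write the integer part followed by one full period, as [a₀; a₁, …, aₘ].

[45; 2, 1, 10, 1, 2, 90]

a₀ = ⌊√2056⌋ = 45.
With m₀=0, d₀=1 and mₖ₊₁ = dₖaₖ − mₖ, dₖ₊₁ = (n − mₖ₊₁²)/dₖ, aₖ₊₁ = ⌊(a₀+mₖ₊₁)/dₖ₊₁⌋:
  k=1: m=45, d=31, a=2
  k=2: m=17, d=57, a=1
  k=3: m=40, d=8, a=10
  k=4: m=40, d=57, a=1
  k=5: m=17, d=31, a=2
  k=6: m=45, d=1, a=90
d=1 and a=2a₀=90 at k=6, so the next step gives (m, d) = (45, 31) again — its k=1 value — and the period has length 6.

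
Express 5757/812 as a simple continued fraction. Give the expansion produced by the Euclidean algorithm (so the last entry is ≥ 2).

[7; 11, 8, 9]

5757 = 7*812 + 73
812 = 11*73 + 9
73 = 8*9 + 1
9 = 9*1 + 0  (stop)
So 5757/812 = [7; 11, 8, 9].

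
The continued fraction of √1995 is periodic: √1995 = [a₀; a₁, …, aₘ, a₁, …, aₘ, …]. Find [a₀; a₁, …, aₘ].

[44; 1, 1, 1, 88]

a₀ = ⌊√1995⌋ = 44.
With m₀=0, d₀=1 and mₖ₊₁ = dₖaₖ − mₖ, dₖ₊₁ = (n − mₖ₊₁²)/dₖ, aₖ₊₁ = ⌊(a₀+mₖ₊₁)/dₖ₊₁⌋:
  k=1: m=44, d=59, a=1
  k=2: m=15, d=30, a=1
  k=3: m=15, d=59, a=1
  k=4: m=44, d=1, a=88
d=1 and a=2a₀=88 at k=4, so the next step gives (m, d) = (44, 59) again — its k=1 value — and the period has length 4.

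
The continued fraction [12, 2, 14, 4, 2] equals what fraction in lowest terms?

3308/265

Fold from the inside: start with 2/1.
  4 + 1/2 = 9/2
  14 + 2/9 = 128/9
  2 + 9/128 = 265/128
  12 + 128/265 = 3308/265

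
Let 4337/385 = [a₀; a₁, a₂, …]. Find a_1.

4337 = 11·385 + 102   →  a_0 = 11
385 = 3·102 + 79   →  a_1 = 3

3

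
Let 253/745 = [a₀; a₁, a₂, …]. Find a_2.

1

253 = 0·745 + 253   →  a_0 = 0
745 = 2·253 + 239   →  a_1 = 2
253 = 1·239 + 14   →  a_2 = 1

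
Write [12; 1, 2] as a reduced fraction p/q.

38/3

Fold from the inside: start with 2/1.
  1 + 1/2 = 3/2
  12 + 2/3 = 38/3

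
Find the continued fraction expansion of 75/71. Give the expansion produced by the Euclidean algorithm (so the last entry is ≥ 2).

[1; 17, 1, 3]

75 = 1·71 + 4
71 = 17·4 + 3
4 = 1·3 + 1
3 = 3·1 + 0  (stop)
So 75/71 = [1; 17, 1, 3].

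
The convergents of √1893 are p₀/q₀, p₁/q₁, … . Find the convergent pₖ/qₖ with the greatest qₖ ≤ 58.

2480/57

√1893 = [43; 1, 1, 28, 1, 1, 86, …] (period length 6).
Convergents:
  p_0/q_0 = 43/1
  p_1/q_1 = 44/1
  p_2/q_2 = 87/2
  p_3/q_3 = 2480/57
  p_4/q_4 = 2567/59
q_3 = 57 ≤ 58 < 59 = q_4, so the answer is 2480/57.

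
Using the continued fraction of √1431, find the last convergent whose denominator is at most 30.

1097/29

√1431 = [37; 1, 4, 1, 4, 1, 74, …] (period length 6).
Convergents:
  p_0/q_0 = 37/1
  p_1/q_1 = 38/1
  p_2/q_2 = 189/5
  p_3/q_3 = 227/6
  p_4/q_4 = 1097/29
  p_5/q_5 = 1324/35
q_4 = 29 ≤ 30 < 35 = q_5, so the answer is 1097/29.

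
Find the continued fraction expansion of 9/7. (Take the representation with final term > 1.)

9 = 1*7 + 2
7 = 3*2 + 1
2 = 2*1 + 0  (stop)
So 9/7 = [1; 3, 2].

[1; 3, 2]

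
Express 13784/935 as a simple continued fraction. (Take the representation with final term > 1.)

13784 = 14·935 + 694
935 = 1·694 + 241
694 = 2·241 + 212
241 = 1·212 + 29
212 = 7·29 + 9
29 = 3·9 + 2
9 = 4·2 + 1
2 = 2·1 + 0  (stop)
So 13784/935 = [14; 1, 2, 1, 7, 3, 4, 2].

[14; 1, 2, 1, 7, 3, 4, 2]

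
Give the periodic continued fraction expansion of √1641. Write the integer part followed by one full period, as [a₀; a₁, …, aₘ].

[40; 1, 1, 26, 1, 1, 80]

a₀ = ⌊√1641⌋ = 40.
With m₀=0, d₀=1 and mₖ₊₁ = dₖaₖ − mₖ, dₖ₊₁ = (n − mₖ₊₁²)/dₖ, aₖ₊₁ = ⌊(a₀+mₖ₊₁)/dₖ₊₁⌋:
  k=1: m=40, d=41, a=1
  k=2: m=1, d=40, a=1
  k=3: m=39, d=3, a=26
  k=4: m=39, d=40, a=1
  k=5: m=1, d=41, a=1
  k=6: m=40, d=1, a=80
d=1 and a=2a₀=80 at k=6, so the next step gives (m, d) = (40, 41) again — its k=1 value — and the period has length 6.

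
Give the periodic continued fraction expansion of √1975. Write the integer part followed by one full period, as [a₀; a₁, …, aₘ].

[44; 2, 3, 1, 2, 1, 3, 2, 88]

a₀ = ⌊√1975⌋ = 44.
With m₀=0, d₀=1 and mₖ₊₁ = dₖaₖ − mₖ, dₖ₊₁ = (n − mₖ₊₁²)/dₖ, aₖ₊₁ = ⌊(a₀+mₖ₊₁)/dₖ₊₁⌋:
  k=1: m=44, d=39, a=2
  k=2: m=34, d=21, a=3
  k=3: m=29, d=54, a=1
  k=4: m=25, d=25, a=2
  k=5: m=25, d=54, a=1
  k=6: m=29, d=21, a=3
  k=7: m=34, d=39, a=2
  k=8: m=44, d=1, a=88
d=1 and a=2a₀=88 at k=8, so the next step gives (m, d) = (44, 39) again — its k=1 value — and the period has length 8.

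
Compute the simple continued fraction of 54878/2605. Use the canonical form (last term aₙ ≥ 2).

[21; 15, 17, 3, 3]

54878 = 21·2605 + 173
2605 = 15·173 + 10
173 = 17·10 + 3
10 = 3·3 + 1
3 = 3·1 + 0  (stop)
So 54878/2605 = [21; 15, 17, 3, 3].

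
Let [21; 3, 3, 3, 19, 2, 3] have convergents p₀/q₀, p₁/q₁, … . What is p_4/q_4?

13570/637

Using pₖ = aₖpₖ₋₁ + pₖ₋₂, qₖ = aₖqₖ₋₁ + qₖ₋₂ (with p₋₁=1, p₋₂=0, q₋₁=0, q₋₂=1):
  k=0: a=21, p=21, q=1
  k=1: a=3, p=64, q=3
  k=2: a=3, p=213, q=10
  k=3: a=3, p=703, q=33
  k=4: a=19, p=13570, q=637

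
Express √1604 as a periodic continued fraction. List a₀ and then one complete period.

a₀ = ⌊√1604⌋ = 40.
With m₀=0, d₀=1 and mₖ₊₁ = dₖaₖ − mₖ, dₖ₊₁ = (n − mₖ₊₁²)/dₖ, aₖ₊₁ = ⌊(a₀+mₖ₊₁)/dₖ₊₁⌋:
  k=1: m=40, d=4, a=20
  k=2: m=40, d=1, a=80
d=1 and a=2a₀=80 at k=2, so the next step gives (m, d) = (40, 4) again — its k=1 value — and the period has length 2.

[40; 20, 80]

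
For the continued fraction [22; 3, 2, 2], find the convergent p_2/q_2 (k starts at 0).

Using pₖ = aₖpₖ₋₁ + pₖ₋₂, qₖ = aₖqₖ₋₁ + qₖ₋₂ (with p₋₁=1, p₋₂=0, q₋₁=0, q₋₂=1):
  k=0: a=22, p=22, q=1
  k=1: a=3, p=67, q=3
  k=2: a=2, p=156, q=7

156/7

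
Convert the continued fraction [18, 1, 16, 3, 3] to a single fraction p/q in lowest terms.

Fold from the inside: start with 3/1.
  3 + 1/3 = 10/3
  16 + 3/10 = 163/10
  1 + 10/163 = 173/163
  18 + 163/173 = 3277/173

3277/173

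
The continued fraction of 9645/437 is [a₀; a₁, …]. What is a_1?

9645 = 22·437 + 31   →  a_0 = 22
437 = 14·31 + 3   →  a_1 = 14

14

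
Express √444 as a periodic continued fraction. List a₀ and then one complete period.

[21; 14, 42]

a₀ = ⌊√444⌋ = 21.
With m₀=0, d₀=1 and mₖ₊₁ = dₖaₖ − mₖ, dₖ₊₁ = (n − mₖ₊₁²)/dₖ, aₖ₊₁ = ⌊(a₀+mₖ₊₁)/dₖ₊₁⌋:
  k=1: m=21, d=3, a=14
  k=2: m=21, d=1, a=42
d=1 and a=2a₀=42 at k=2, so the next step gives (m, d) = (21, 3) again — its k=1 value — and the period has length 2.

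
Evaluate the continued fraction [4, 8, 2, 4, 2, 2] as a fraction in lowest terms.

Fold from the inside: start with 2/1.
  2 + 1/2 = 5/2
  4 + 2/5 = 22/5
  2 + 5/22 = 49/22
  8 + 22/49 = 414/49
  4 + 49/414 = 1705/414

1705/414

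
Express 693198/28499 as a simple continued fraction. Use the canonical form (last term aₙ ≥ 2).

693198 = 24*28499 + 9222
28499 = 3*9222 + 833
9222 = 11*833 + 59
833 = 14*59 + 7
59 = 8*7 + 3
7 = 2*3 + 1
3 = 3*1 + 0  (stop)
So 693198/28499 = [24; 3, 11, 14, 8, 2, 3].

[24; 3, 11, 14, 8, 2, 3]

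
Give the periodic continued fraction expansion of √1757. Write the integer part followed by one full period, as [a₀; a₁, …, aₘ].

[41; 1, 10, 1, 82]

a₀ = ⌊√1757⌋ = 41.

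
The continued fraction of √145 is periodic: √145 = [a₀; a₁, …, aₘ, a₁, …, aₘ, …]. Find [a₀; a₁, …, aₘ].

[12; 24]

a₀ = ⌊√145⌋ = 12.
With m₀=0, d₀=1 and mₖ₊₁ = dₖaₖ − mₖ, dₖ₊₁ = (n − mₖ₊₁²)/dₖ, aₖ₊₁ = ⌊(a₀+mₖ₊₁)/dₖ₊₁⌋:
  k=1: m=12, d=1, a=24
d=1 and a=2a₀=24 at k=1, so the next step gives (m, d) = (12, 1) again — its k=1 value — and the period has length 1.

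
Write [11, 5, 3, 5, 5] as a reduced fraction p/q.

4934/441

Using pₖ = aₖpₖ₋₁ + pₖ₋₂ and qₖ = aₖqₖ₋₁ + qₖ₋₂:
  k=0: a=11, p=11, q=1
  k=1: a=5, p=56, q=5
  k=2: a=3, p=179, q=16
  k=3: a=5, p=951, q=85
  k=4: a=5, p=4934, q=441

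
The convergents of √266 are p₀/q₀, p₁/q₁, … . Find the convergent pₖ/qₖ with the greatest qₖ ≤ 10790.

√266 = [16; 3, 4, 3, 32, …] (period length 4).
Convergents:
  p_0/q_0 = 16/1
  p_1/q_1 = 49/3
  p_2/q_2 = 212/13
  p_3/q_3 = 685/42
  p_4/q_4 = 22132/1357
  p_5/q_5 = 67081/4113
  p_6/q_6 = 290456/17809
q_5 = 4113 ≤ 10790 < 17809 = q_6, so the answer is 67081/4113.

67081/4113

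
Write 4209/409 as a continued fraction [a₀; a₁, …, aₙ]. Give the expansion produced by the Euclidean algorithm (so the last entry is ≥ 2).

[10; 3, 2, 3, 2, 7]

4209 = 10×409 + 119
409 = 3×119 + 52
119 = 2×52 + 15
52 = 3×15 + 7
15 = 2×7 + 1
7 = 7×1 + 0  (stop)
So 4209/409 = [10; 3, 2, 3, 2, 7].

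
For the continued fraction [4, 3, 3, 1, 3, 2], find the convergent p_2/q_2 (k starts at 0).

43/10

Using pₖ = aₖpₖ₋₁ + pₖ₋₂, qₖ = aₖqₖ₋₁ + qₖ₋₂ (with p₋₁=1, p₋₂=0, q₋₁=0, q₋₂=1):
  k=0: a=4, p=4, q=1
  k=1: a=3, p=13, q=3
  k=2: a=3, p=43, q=10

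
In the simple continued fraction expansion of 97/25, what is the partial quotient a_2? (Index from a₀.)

97 = 3·25 + 22   →  a_0 = 3
25 = 1·22 + 3   →  a_1 = 1
22 = 7·3 + 1   →  a_2 = 7

7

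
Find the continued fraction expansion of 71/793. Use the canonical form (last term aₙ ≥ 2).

[0; 11, 5, 1, 11]

71 = 0×793 + 71
793 = 11×71 + 12
71 = 5×12 + 11
12 = 1×11 + 1
11 = 11×1 + 0  (stop)
So 71/793 = [0; 11, 5, 1, 11].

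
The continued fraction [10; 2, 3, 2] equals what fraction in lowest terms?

Fold from the inside: start with 2/1.
  3 + 1/2 = 7/2
  2 + 2/7 = 16/7
  10 + 7/16 = 167/16

167/16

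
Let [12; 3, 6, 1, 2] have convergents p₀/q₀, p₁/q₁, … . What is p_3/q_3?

Using pₖ = aₖpₖ₋₁ + pₖ₋₂, qₖ = aₖqₖ₋₁ + qₖ₋₂ (with p₋₁=1, p₋₂=0, q₋₁=0, q₋₂=1):
  k=0: a=12, p=12, q=1
  k=1: a=3, p=37, q=3
  k=2: a=6, p=234, q=19
  k=3: a=1, p=271, q=22

271/22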